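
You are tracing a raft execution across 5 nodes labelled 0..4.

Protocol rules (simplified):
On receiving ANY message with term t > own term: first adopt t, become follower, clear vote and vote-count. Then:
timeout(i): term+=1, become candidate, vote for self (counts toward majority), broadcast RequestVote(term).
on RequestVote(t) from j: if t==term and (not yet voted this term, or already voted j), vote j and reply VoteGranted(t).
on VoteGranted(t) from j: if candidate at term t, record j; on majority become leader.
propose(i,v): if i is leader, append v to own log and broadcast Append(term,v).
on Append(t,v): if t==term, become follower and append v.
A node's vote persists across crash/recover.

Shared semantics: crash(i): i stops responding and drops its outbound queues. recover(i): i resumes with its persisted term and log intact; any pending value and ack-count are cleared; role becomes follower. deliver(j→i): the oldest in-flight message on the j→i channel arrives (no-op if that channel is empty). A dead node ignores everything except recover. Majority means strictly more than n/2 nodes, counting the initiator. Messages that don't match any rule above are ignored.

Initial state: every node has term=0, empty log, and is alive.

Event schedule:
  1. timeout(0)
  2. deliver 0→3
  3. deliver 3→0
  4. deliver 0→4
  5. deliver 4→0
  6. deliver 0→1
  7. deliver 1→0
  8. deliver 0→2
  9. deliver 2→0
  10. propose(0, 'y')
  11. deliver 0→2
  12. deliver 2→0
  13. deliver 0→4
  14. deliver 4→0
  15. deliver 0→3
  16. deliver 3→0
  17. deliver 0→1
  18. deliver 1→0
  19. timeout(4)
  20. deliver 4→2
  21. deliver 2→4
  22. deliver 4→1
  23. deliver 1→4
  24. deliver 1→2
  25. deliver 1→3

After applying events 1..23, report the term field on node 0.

step 1 timeout(0): 0={cand,t=1,log=-}
step 2 deliver 0→3: 3={foll,t=1,log=-}
step 3 deliver 3→0: —
step 4 deliver 0→4: 4={foll,t=1,log=-}
step 5 deliver 4→0: 0={lead,t=1,log=-}
step 6 deliver 0→1: 1={foll,t=1,log=-}
step 7 deliver 1→0: —
step 8 deliver 0→2: 2={foll,t=1,log=-}
step 9 deliver 2→0: —
step 10 propose(0,'y'): 0={lead,t=1,log=y}
step 11 deliver 0→2: 2={foll,t=1,log=y}
step 12 deliver 2→0: —
step 13 deliver 0→4: 4={foll,t=1,log=y}
step 14 deliver 4→0: —
step 15 deliver 0→3: 3={foll,t=1,log=y}
step 16 deliver 3→0: —
step 17 deliver 0→1: 1={foll,t=1,log=y}
step 18 deliver 1→0: —
step 19 timeout(4): 4={cand,t=2,log=y}
step 20 deliver 4→2: 2={foll,t=2,log=y}
step 21 deliver 2→4: —
step 22 deliver 4→1: 1={foll,t=2,log=y}
step 23 deliver 1→4: 4={lead,t=2,log=y}

1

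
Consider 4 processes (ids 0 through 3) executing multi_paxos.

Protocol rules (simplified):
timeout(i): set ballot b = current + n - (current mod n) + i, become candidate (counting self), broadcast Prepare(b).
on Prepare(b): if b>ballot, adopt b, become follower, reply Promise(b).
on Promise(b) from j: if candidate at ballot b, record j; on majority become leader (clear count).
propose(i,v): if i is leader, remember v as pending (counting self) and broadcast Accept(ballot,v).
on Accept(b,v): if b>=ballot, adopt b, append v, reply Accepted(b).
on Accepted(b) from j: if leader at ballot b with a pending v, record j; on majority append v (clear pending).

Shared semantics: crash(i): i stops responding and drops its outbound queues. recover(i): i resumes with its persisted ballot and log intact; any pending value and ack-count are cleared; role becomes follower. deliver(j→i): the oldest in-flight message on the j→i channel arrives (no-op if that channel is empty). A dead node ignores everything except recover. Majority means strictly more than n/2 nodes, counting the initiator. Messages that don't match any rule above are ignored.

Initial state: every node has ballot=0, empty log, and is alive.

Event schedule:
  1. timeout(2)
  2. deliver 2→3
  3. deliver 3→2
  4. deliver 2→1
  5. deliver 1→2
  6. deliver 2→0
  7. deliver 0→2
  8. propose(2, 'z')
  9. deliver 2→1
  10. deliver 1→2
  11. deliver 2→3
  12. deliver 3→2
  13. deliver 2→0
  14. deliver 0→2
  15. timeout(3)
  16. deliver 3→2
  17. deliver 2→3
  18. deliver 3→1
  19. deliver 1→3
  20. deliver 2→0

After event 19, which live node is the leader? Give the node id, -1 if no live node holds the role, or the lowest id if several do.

1. timeout(2):  <2:cand b6 ->
2. deliver 2→3:  <3:foll b6 ->
3. deliver 3→2:  nop
4. deliver 2→1:  <1:foll b6 ->
5. deliver 1→2:  <2:lead b6 ->
6. deliver 2→0:  <0:foll b6 ->
7. deliver 0→2:  nop
8. propose(2,'z'):  nop
9. deliver 2→1:  <1:foll b6 z>
10. deliver 1→2:  nop
11. deliver 2→3:  <3:foll b6 z>
12. deliver 3→2:  <2:lead b6 z>
13. deliver 2→0:  <0:foll b6 z>
14. deliver 0→2:  nop
15. timeout(3):  <3:cand b11 z>
16. deliver 3→2:  <2:foll b11 z>
17. deliver 2→3:  nop
18. deliver 3→1:  <1:foll b11 z>
19. deliver 1→3:  <3:lead b11 z>

3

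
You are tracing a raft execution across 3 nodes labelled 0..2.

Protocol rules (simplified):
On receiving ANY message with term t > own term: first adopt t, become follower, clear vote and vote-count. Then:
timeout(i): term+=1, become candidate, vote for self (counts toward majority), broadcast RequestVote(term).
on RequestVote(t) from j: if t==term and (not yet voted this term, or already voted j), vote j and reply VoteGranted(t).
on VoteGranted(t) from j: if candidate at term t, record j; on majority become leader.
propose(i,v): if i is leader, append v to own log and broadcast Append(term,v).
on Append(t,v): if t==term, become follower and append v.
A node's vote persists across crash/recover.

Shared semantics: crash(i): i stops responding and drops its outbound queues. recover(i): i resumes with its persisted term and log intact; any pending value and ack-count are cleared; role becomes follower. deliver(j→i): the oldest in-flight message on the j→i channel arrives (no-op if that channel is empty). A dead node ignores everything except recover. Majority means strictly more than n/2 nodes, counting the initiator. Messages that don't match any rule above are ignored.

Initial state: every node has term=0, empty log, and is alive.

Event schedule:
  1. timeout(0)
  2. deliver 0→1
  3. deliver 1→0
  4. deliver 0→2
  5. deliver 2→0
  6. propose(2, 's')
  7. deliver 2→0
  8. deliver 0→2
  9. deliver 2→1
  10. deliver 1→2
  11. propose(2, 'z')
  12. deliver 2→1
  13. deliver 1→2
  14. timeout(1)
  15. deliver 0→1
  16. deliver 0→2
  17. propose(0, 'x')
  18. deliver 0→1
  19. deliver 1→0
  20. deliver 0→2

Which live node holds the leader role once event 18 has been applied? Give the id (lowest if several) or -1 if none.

e1 timeout(0): 0[cand,t=1,-]
e2 deliver 0→1: 1[foll,t=1,-]
e3 deliver 1→0: 0[lead,t=1,-]
e4 deliver 0→2: 2[foll,t=1,-]
e5 deliver 2→0: ·
e6 propose(2,'s'): ·
e7 deliver 2→0: ·
e8 deliver 0→2: ·
e9 deliver 2→1: ·
e10 deliver 1→2: ·
e11 propose(2,'z'): ·
e12 deliver 2→1: ·
e13 deliver 1→2: ·
e14 timeout(1): 1[cand,t=2,-]
e15 deliver 0→1: ·
e16 deliver 0→2: ·
e17 propose(0,'x'): 0[lead,t=1,x]
e18 deliver 0→1: ·

0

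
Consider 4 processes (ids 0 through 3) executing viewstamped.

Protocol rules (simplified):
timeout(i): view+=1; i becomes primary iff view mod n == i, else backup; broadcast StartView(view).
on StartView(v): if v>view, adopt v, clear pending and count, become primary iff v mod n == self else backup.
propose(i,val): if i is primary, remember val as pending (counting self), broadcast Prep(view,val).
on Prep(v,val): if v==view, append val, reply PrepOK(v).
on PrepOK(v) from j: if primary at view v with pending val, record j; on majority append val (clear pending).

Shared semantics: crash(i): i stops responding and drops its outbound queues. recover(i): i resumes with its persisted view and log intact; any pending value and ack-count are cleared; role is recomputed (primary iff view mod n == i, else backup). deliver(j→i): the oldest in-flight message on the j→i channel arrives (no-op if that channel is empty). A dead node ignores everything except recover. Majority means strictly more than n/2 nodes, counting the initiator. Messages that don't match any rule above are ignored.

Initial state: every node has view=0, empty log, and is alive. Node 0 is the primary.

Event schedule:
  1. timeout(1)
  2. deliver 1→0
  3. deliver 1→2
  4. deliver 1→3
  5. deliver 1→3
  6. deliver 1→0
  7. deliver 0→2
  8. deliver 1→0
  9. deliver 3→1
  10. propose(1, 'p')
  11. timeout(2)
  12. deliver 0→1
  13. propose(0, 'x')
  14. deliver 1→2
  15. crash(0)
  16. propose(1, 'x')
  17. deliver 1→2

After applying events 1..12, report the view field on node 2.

step 1 timeout(1): 1={prim,v=1,log=-}
step 2 deliver 1→0: 0={back,v=1,log=-}
step 3 deliver 1→2: 2={back,v=1,log=-}
step 4 deliver 1→3: 3={back,v=1,log=-}
step 5 deliver 1→3: —
step 6 deliver 1→0: —
step 7 deliver 0→2: —
step 8 deliver 1→0: —
step 9 deliver 3→1: —
step 10 propose(1,'p'): —
step 11 timeout(2): 2={prim,v=2,log=-}
step 12 deliver 0→1: —

2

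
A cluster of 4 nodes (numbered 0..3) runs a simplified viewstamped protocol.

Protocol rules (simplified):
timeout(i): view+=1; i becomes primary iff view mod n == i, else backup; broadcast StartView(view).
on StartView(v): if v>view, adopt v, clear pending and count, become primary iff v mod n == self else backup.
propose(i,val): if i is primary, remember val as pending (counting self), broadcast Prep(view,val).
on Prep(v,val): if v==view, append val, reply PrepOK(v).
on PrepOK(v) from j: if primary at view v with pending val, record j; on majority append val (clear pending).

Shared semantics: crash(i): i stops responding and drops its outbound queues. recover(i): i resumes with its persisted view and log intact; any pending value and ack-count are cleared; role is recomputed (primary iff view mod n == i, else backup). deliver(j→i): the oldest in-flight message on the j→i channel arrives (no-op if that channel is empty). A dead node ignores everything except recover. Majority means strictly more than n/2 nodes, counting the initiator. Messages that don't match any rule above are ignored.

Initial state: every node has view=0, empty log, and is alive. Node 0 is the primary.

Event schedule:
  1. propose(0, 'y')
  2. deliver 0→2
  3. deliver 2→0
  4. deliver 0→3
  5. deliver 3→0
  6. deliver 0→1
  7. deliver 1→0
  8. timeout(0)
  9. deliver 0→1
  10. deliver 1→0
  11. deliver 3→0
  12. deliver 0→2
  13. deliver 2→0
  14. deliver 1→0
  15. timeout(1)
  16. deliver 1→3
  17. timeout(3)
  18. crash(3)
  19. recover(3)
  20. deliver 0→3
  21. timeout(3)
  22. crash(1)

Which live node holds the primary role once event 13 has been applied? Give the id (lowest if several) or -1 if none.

1

e1 propose(0,'y'): ·
e2 deliver 0→2: 2[back,v=0,y]
e3 deliver 2→0: ·
e4 deliver 0→3: 3[back,v=0,y]
e5 deliver 3→0: 0[prim,v=0,y]
e6 deliver 0→1: 1[back,v=0,y]
e7 deliver 1→0: ·
e8 timeout(0): 0[back,v=1,y]
e9 deliver 0→1: 1[prim,v=1,y]
e10 deliver 1→0: ·
e11 deliver 3→0: ·
e12 deliver 0→2: 2[back,v=1,y]
e13 deliver 2→0: ·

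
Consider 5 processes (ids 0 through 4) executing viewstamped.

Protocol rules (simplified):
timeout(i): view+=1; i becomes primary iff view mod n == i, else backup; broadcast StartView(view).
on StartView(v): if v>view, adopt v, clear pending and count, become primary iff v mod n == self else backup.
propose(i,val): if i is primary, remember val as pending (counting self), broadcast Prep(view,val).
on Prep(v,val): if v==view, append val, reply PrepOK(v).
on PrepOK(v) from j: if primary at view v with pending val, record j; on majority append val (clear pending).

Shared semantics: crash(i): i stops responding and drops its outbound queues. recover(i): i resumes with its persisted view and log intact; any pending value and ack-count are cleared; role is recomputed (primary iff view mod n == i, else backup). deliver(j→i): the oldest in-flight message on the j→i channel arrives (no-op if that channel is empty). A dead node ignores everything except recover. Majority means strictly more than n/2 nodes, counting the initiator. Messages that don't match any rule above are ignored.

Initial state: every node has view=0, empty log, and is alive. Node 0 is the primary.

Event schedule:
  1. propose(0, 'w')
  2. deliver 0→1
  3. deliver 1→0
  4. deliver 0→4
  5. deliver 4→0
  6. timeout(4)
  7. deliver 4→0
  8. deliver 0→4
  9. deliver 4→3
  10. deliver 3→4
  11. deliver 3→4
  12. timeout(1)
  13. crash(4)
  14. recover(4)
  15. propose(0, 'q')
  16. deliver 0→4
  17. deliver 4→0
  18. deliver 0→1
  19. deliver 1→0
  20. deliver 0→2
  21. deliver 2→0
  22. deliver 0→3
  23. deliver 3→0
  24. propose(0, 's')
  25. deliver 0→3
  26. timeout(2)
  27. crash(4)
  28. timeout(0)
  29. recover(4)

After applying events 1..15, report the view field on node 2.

e1 propose(0,'w'): ·
e2 deliver 0→1: 1[back,v=0,w]
e3 deliver 1→0: ·
e4 deliver 0→4: 4[back,v=0,w]
e5 deliver 4→0: 0[prim,v=0,w]
e6 timeout(4): 4[back,v=1,w]
e7 deliver 4→0: 0[back,v=1,w]
e8 deliver 0→4: ·
e9 deliver 4→3: 3[back,v=1,-]
e10 deliver 3→4: ·
e11 deliver 3→4: ·
e12 timeout(1): 1[prim,v=1,w]
e13 crash(4): 4[✗back,v=1,w]
e14 recover(4): 4[back,v=1,w]
e15 propose(0,'q'): ·

0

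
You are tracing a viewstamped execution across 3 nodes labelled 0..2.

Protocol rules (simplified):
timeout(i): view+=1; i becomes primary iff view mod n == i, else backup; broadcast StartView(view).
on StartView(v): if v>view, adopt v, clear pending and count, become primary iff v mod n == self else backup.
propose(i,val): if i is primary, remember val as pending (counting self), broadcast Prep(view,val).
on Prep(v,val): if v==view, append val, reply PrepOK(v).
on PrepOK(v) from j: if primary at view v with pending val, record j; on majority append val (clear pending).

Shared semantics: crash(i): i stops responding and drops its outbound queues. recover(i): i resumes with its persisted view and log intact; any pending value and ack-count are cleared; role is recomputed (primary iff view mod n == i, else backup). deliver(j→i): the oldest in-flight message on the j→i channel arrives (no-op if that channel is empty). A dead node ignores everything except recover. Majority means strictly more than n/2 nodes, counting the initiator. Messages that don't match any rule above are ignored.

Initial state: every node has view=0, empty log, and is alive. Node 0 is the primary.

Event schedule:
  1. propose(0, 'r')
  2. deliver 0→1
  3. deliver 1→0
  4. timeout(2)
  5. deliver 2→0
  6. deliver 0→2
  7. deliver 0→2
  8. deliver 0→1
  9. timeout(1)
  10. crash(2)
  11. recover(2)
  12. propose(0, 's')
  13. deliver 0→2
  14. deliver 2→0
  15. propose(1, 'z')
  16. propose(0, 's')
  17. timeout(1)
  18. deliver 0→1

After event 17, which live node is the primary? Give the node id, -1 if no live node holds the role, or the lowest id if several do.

1. propose(0,'r'):  nop
2. deliver 0→1:  <1:back v0 r>
3. deliver 1→0:  <0:prim v0 r>
4. timeout(2):  <2:back v1 ->
5. deliver 2→0:  <0:back v1 r>
6. deliver 0→2:  nop
7. deliver 0→2:  nop
8. deliver 0→1:  nop
9. timeout(1):  <1:prim v1 r>
10. crash(2):  <2:✗back v1 ->
11. recover(2):  <2:back v1 ->
12. propose(0,'s'):  nop
13. deliver 0→2:  nop
14. deliver 2→0:  nop
15. propose(1,'z'):  nop
16. propose(0,'s'):  nop
17. timeout(1):  <1:back v2 r>

-1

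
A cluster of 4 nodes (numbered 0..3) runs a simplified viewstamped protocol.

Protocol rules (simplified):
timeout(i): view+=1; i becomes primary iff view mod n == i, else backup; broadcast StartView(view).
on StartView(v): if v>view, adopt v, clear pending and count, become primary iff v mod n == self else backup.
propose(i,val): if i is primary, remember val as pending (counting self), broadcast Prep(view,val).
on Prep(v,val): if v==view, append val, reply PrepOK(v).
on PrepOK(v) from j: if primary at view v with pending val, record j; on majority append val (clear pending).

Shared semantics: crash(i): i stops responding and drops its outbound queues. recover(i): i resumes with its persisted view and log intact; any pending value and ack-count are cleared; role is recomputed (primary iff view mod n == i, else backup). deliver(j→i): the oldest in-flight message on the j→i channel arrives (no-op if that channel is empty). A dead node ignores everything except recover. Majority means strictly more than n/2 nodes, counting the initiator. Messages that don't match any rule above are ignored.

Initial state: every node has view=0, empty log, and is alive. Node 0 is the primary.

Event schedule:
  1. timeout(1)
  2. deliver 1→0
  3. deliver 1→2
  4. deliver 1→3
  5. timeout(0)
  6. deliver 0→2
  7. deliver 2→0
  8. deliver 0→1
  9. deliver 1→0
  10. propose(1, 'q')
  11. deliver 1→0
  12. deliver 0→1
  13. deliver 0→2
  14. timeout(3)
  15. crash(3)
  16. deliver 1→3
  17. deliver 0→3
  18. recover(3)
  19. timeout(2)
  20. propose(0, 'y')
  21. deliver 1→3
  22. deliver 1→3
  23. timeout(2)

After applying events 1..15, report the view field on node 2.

after 1 — timeout(1): n1:prim/v1/[-]
after 2 — deliver 1→0: n0:back/v1/[-]
after 3 — deliver 1→2: n2:back/v1/[-]
after 4 — deliver 1→3: n3:back/v1/[-]
after 5 — timeout(0): n0:back/v2/[-]
after 6 — deliver 0→2: n2:prim/v2/[-]
after 7 — deliver 2→0: ·
after 8 — deliver 0→1: n1:back/v2/[-]
after 9 — deliver 1→0: ·
after 10 — propose(1,'q'): ·
after 11 — deliver 1→0: ·
after 12 — deliver 0→1: ·
after 13 — deliver 0→2: ·
after 14 — timeout(3): n3:back/v2/[-]
after 15 — crash(3): n3:✗back/v2/[-]

2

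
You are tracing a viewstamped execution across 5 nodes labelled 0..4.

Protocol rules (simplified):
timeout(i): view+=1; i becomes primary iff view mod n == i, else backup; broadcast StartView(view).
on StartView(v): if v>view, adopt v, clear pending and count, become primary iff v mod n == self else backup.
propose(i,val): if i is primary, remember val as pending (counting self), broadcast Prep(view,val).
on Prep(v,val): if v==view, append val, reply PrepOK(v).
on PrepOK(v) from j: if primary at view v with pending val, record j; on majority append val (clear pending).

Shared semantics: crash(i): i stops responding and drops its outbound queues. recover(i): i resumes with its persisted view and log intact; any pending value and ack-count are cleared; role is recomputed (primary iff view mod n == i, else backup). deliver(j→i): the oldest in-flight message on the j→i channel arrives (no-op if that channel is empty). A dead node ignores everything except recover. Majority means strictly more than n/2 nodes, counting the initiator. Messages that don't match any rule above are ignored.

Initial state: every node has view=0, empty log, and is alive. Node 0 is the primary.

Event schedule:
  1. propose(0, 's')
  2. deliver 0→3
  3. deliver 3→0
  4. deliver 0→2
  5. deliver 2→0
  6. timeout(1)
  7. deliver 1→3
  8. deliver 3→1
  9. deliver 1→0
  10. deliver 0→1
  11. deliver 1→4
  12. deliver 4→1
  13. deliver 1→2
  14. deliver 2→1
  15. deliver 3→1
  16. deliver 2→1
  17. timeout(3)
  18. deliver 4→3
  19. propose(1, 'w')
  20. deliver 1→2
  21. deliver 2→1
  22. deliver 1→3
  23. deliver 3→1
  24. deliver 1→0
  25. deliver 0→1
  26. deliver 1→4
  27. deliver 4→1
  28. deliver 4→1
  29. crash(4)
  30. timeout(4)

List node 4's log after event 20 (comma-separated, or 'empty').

empty

e1 propose(0,'s'): ·
e2 deliver 0→3: 3[back,v=0,s]
e3 deliver 3→0: ·
e4 deliver 0→2: 2[back,v=0,s]
e5 deliver 2→0: 0[prim,v=0,s]
e6 timeout(1): 1[prim,v=1,-]
e7 deliver 1→3: 3[back,v=1,s]
e8 deliver 3→1: ·
e9 deliver 1→0: 0[back,v=1,s]
e10 deliver 0→1: ·
e11 deliver 1→4: 4[back,v=1,-]
e12 deliver 4→1: ·
e13 deliver 1→2: 2[back,v=1,s]
e14 deliver 2→1: ·
e15 deliver 3→1: ·
e16 deliver 2→1: ·
e17 timeout(3): 3[back,v=2,s]
e18 deliver 4→3: ·
e19 propose(1,'w'): ·
e20 deliver 1→2: 2[back,v=1,s,w]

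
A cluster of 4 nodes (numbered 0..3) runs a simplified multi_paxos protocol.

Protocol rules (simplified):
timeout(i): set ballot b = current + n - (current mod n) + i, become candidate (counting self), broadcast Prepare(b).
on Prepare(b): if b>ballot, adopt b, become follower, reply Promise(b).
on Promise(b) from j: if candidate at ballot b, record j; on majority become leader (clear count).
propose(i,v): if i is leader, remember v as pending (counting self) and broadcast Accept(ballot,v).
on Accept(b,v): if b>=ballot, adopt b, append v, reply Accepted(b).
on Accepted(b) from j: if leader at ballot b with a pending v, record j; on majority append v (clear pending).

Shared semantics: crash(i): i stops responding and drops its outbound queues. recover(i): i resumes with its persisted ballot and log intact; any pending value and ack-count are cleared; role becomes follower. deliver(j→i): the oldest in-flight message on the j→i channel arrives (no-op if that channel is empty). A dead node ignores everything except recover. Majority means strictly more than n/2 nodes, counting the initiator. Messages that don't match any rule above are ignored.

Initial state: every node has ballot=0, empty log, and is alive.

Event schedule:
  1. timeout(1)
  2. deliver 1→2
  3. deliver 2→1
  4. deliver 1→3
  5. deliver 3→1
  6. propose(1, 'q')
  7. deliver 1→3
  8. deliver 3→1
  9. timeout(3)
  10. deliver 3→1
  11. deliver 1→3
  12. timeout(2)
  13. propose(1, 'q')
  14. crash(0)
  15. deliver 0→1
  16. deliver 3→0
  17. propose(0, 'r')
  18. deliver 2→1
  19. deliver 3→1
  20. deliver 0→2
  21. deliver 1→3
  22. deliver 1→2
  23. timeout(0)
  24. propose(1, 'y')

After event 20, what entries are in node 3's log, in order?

after 1 — timeout(1): n1:cand/b5/[-]
after 2 — deliver 1→2: n2:foll/b5/[-]
after 3 — deliver 2→1: ·
after 4 — deliver 1→3: n3:foll/b5/[-]
after 5 — deliver 3→1: n1:lead/b5/[-]
after 6 — propose(1,'q'): ·
after 7 — deliver 1→3: n3:foll/b5/[q]
after 8 — deliver 3→1: ·
after 9 — timeout(3): n3:cand/b11/[q]
after 10 — deliver 3→1: n1:foll/b11/[-]
after 11 — deliver 1→3: ·
after 12 — timeout(2): n2:cand/b10/[-]
after 13 — propose(1,'q'): ·
after 14 — crash(0): n0:✗foll/b0/[-]
after 15 — deliver 0→1: ·
after 16 — deliver 3→0: ·
after 17 — propose(0,'r'): ·
after 18 — deliver 2→1: ·
after 19 — deliver 3→1: ·
after 20 — deliver 0→2: ·

q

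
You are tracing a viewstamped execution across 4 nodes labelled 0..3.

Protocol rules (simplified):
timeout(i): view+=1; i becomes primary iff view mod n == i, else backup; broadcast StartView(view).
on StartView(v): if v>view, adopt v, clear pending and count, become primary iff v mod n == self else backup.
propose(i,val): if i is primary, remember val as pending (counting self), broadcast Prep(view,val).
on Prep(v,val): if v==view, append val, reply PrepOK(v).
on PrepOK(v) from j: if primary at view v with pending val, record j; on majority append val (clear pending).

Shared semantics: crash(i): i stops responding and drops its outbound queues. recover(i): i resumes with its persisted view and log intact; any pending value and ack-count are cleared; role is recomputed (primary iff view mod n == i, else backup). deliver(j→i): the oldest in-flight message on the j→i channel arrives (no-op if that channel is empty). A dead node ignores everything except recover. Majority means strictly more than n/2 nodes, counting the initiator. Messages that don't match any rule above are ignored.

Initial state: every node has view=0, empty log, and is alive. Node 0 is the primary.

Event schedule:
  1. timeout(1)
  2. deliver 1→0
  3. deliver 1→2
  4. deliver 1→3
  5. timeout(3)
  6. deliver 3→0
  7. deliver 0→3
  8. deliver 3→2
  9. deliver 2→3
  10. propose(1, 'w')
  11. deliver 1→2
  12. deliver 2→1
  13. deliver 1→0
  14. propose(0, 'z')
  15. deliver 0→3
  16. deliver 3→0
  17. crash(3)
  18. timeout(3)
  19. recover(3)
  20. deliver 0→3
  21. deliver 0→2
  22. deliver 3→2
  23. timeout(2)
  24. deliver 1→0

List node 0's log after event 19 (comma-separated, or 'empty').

empty

after 1 — timeout(1): n1:prim/v1/[-]
after 2 — deliver 1→0: n0:back/v1/[-]
after 3 — deliver 1→2: n2:back/v1/[-]
after 4 — deliver 1→3: n3:back/v1/[-]
after 5 — timeout(3): n3:back/v2/[-]
after 6 — deliver 3→0: n0:back/v2/[-]
after 7 — deliver 0→3: ·
after 8 — deliver 3→2: n2:prim/v2/[-]
after 9 — deliver 2→3: ·
after 10 — propose(1,'w'): ·
after 11 — deliver 1→2: ·
after 12 — deliver 2→1: ·
after 13 — deliver 1→0: ·
after 14 — propose(0,'z'): ·
after 15 — deliver 0→3: ·
after 16 — deliver 3→0: ·
after 17 — crash(3): n3:✗back/v2/[-]
after 18 — timeout(3): ·
after 19 — recover(3): n3:back/v2/[-]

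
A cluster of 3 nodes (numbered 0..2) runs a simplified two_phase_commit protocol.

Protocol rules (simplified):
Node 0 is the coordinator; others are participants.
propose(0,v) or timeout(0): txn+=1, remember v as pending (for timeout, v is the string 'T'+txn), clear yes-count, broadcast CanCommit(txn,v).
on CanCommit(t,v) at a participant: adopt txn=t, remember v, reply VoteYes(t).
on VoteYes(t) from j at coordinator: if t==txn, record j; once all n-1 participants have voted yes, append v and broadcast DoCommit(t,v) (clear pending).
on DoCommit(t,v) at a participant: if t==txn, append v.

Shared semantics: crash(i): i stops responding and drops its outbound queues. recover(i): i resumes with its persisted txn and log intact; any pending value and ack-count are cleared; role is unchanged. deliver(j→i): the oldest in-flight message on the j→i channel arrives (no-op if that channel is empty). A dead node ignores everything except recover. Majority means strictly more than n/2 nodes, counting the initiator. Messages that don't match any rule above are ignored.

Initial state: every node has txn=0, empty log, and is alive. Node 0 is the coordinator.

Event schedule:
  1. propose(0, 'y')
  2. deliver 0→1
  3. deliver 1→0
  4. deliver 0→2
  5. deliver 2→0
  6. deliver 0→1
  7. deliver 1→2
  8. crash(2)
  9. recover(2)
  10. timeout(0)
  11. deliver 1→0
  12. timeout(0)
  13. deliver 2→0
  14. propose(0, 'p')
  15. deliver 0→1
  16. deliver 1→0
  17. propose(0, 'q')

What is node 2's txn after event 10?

1

step 1 propose(0,'y'): 0={coor,t=1,log=-}
step 2 deliver 0→1: 1={part,t=1,log=-}
step 3 deliver 1→0: —
step 4 deliver 0→2: 2={part,t=1,log=-}
step 5 deliver 2→0: 0={coor,t=1,log=y}
step 6 deliver 0→1: 1={part,t=1,log=y}
step 7 deliver 1→2: —
step 8 crash(2): 2={✗part,t=1,log=-}
step 9 recover(2): 2={part,t=1,log=-}
step 10 timeout(0): 0={coor,t=2,log=y}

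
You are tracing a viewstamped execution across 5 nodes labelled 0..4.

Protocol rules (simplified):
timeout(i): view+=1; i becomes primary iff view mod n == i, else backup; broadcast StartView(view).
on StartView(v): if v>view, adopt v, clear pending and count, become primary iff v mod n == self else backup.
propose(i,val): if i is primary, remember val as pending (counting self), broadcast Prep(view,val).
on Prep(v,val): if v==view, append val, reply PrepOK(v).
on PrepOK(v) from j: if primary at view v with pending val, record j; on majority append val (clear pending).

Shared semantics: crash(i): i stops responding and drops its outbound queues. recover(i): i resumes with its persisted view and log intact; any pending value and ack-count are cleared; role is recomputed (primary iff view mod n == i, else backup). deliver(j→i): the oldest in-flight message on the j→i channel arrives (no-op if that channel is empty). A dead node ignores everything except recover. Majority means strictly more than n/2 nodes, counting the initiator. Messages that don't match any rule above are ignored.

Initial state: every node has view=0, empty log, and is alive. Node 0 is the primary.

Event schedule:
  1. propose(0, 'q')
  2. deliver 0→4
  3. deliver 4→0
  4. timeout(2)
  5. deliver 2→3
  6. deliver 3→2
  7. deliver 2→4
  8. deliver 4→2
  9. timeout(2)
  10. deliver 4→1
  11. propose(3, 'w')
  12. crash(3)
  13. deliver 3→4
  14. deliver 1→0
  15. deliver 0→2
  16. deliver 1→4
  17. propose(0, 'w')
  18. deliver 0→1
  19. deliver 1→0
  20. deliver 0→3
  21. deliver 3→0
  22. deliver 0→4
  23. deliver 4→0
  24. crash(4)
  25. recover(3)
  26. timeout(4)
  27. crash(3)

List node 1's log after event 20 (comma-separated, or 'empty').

e1 propose(0,'q'): ·
e2 deliver 0→4: 4[back,v=0,q]
e3 deliver 4→0: ·
e4 timeout(2): 2[back,v=1,-]
e5 deliver 2→3: 3[back,v=1,-]
e6 deliver 3→2: ·
e7 deliver 2→4: 4[back,v=1,q]
e8 deliver 4→2: ·
e9 timeout(2): 2[prim,v=2,-]
e10 deliver 4→1: ·
e11 propose(3,'w'): ·
e12 crash(3): 3[✗back,v=1,-]
e13 deliver 3→4: ·
e14 deliver 1→0: ·
e15 deliver 0→2: ·
e16 deliver 1→4: ·
e17 propose(0,'w'): ·
e18 deliver 0→1: 1[back,v=0,q]
e19 deliver 1→0: ·
e20 deliver 0→3: ·

q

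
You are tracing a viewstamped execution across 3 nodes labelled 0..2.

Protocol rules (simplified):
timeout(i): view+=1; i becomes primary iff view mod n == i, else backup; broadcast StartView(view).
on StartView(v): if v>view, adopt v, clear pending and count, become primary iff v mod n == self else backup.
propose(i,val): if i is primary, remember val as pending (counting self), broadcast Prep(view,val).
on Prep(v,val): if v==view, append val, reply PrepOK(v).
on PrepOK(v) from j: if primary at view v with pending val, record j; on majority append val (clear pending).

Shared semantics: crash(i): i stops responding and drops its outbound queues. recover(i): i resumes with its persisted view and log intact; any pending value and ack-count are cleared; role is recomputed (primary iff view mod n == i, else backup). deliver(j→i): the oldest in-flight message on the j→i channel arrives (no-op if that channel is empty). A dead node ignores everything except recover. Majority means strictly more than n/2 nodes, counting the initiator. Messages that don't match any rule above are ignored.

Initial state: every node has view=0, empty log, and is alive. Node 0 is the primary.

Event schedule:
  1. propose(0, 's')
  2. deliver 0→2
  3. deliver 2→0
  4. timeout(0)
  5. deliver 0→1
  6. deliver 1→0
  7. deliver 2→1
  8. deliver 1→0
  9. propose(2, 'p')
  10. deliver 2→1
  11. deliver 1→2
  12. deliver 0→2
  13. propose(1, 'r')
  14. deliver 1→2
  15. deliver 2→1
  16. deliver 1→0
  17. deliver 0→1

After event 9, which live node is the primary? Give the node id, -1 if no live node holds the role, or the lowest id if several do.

-1

1. propose(0,'s'):  nop
2. deliver 0→2:  <2:back v0 s>
3. deliver 2→0:  <0:prim v0 s>
4. timeout(0):  <0:back v1 s>
5. deliver 0→1:  <1:back v0 s>
6. deliver 1→0:  nop
7. deliver 2→1:  nop
8. deliver 1→0:  nop
9. propose(2,'p'):  nop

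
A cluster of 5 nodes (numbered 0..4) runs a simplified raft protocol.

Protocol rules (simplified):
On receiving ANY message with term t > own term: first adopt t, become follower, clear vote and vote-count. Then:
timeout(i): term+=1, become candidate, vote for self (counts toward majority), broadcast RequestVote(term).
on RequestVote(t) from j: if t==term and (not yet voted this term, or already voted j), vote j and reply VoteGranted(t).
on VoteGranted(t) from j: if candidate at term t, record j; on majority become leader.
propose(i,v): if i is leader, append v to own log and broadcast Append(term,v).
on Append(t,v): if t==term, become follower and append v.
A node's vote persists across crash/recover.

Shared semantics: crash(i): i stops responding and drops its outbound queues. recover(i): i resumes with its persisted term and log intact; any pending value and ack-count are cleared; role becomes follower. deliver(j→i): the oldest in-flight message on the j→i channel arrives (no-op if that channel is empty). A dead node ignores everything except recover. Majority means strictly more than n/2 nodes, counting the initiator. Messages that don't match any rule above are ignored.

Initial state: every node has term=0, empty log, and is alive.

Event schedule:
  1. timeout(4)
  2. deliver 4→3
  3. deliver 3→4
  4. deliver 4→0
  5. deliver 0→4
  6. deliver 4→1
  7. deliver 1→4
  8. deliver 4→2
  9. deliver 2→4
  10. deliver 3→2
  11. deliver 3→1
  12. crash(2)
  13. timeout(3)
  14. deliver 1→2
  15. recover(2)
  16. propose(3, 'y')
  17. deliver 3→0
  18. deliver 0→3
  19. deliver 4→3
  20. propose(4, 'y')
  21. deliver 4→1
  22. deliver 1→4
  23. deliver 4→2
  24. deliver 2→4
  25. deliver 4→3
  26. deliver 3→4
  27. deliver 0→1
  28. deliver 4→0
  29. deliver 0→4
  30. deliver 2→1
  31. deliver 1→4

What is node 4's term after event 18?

step 1 timeout(4): 4={cand,t=1,log=-}
step 2 deliver 4→3: 3={foll,t=1,log=-}
step 3 deliver 3→4: —
step 4 deliver 4→0: 0={foll,t=1,log=-}
step 5 deliver 0→4: 4={lead,t=1,log=-}
step 6 deliver 4→1: 1={foll,t=1,log=-}
step 7 deliver 1→4: —
step 8 deliver 4→2: 2={foll,t=1,log=-}
step 9 deliver 2→4: —
step 10 deliver 3→2: —
step 11 deliver 3→1: —
step 12 crash(2): 2={✗foll,t=1,log=-}
step 13 timeout(3): 3={cand,t=2,log=-}
step 14 deliver 1→2: —
step 15 recover(2): 2={foll,t=1,log=-}
step 16 propose(3,'y'): —
step 17 deliver 3→0: 0={foll,t=2,log=-}
step 18 deliver 0→3: —

1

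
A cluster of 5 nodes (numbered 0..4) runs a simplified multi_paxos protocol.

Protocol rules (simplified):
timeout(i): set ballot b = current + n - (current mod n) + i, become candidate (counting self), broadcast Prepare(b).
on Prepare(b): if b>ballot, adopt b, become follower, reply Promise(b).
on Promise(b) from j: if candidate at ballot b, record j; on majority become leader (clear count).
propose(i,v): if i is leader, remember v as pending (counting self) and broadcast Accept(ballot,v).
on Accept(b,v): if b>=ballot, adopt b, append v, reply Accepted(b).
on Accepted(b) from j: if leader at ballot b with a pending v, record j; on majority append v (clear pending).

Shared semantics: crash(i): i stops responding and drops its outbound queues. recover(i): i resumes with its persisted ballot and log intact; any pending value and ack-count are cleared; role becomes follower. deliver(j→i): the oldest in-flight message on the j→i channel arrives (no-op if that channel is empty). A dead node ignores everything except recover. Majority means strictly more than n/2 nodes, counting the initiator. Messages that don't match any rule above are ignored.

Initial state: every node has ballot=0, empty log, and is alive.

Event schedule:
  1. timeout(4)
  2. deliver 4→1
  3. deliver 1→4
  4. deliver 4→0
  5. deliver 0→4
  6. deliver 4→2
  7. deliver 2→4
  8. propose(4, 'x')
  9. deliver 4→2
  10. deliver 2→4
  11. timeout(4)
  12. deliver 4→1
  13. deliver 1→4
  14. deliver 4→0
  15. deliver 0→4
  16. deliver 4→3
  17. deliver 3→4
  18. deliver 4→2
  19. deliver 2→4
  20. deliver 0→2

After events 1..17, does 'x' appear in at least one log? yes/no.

yes

after 1 — timeout(4): n4:cand/b9/[-]
after 2 — deliver 4→1: n1:foll/b9/[-]
after 3 — deliver 1→4: ·
after 4 — deliver 4→0: n0:foll/b9/[-]
after 5 — deliver 0→4: n4:lead/b9/[-]
after 6 — deliver 4→2: n2:foll/b9/[-]
after 7 — deliver 2→4: ·
after 8 — propose(4,'x'): ·
after 9 — deliver 4→2: n2:foll/b9/[x]
after 10 — deliver 2→4: ·
after 11 — timeout(4): n4:cand/b14/[-]
after 12 — deliver 4→1: n1:foll/b9/[x]
after 13 — deliver 1→4: ·
after 14 — deliver 4→0: n0:foll/b9/[x]
after 15 — deliver 0→4: ·
after 16 — deliver 4→3: n3:foll/b9/[-]
after 17 — deliver 3→4: ·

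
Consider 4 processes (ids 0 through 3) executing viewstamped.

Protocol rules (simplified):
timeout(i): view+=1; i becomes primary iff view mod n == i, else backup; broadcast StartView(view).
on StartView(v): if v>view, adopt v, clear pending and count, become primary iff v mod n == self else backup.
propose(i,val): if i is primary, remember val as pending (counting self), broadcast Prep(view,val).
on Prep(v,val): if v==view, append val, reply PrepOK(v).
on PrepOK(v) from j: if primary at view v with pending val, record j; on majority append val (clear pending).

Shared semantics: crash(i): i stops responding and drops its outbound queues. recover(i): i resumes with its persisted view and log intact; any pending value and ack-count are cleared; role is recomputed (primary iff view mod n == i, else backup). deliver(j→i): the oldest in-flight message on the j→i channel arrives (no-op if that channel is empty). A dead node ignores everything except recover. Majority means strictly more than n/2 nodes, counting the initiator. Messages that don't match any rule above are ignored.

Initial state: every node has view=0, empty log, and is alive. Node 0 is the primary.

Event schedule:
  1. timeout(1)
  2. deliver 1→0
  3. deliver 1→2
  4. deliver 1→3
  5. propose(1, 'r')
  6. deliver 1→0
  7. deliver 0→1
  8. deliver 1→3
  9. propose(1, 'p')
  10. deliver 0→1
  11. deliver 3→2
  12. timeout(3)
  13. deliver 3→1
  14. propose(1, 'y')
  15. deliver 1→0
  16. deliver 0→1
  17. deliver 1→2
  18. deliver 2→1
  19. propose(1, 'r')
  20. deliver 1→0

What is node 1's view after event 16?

1

after 1 — timeout(1): n1:prim/v1/[-]
after 2 — deliver 1→0: n0:back/v1/[-]
after 3 — deliver 1→2: n2:back/v1/[-]
after 4 — deliver 1→3: n3:back/v1/[-]
after 5 — propose(1,'r'): ·
after 6 — deliver 1→0: n0:back/v1/[r]
after 7 — deliver 0→1: ·
after 8 — deliver 1→3: n3:back/v1/[r]
after 9 — propose(1,'p'): ·
after 10 — deliver 0→1: ·
after 11 — deliver 3→2: ·
after 12 — timeout(3): n3:back/v2/[r]
after 13 — deliver 3→1: ·
after 14 — propose(1,'y'): ·
after 15 — deliver 1→0: n0:back/v1/[r,p]
after 16 — deliver 0→1: ·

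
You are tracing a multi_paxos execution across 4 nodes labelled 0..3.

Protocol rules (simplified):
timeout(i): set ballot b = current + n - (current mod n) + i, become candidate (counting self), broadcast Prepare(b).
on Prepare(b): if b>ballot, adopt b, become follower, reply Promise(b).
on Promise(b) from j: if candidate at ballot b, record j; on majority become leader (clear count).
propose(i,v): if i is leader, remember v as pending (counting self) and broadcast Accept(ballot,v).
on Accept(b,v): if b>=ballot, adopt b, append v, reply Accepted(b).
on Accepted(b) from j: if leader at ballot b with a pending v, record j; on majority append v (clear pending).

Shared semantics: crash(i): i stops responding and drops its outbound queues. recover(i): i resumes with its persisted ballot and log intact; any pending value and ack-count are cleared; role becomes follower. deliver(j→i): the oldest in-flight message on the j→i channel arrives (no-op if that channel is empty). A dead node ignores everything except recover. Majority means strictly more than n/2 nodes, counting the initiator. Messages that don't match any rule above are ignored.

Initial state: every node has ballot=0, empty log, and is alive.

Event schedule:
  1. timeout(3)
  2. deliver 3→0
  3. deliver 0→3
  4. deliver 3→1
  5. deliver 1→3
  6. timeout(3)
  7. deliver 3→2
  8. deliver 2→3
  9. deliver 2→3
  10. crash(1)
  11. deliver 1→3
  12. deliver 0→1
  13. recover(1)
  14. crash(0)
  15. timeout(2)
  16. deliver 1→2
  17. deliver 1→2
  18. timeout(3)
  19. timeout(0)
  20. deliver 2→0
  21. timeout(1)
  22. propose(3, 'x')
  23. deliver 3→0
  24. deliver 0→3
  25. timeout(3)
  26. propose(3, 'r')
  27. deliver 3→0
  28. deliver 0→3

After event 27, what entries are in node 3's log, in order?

empty

[1] timeout(3) → N3(cand b7 [-])
[2] deliver 3→0 → N0(foll b7 [-])
[3] deliver 0→3 → ∅
[4] deliver 3→1 → N1(foll b7 [-])
[5] deliver 1→3 → N3(lead b7 [-])
[6] timeout(3) → N3(cand b11 [-])
[7] deliver 3→2 → N2(foll b7 [-])
[8] deliver 2→3 → ∅
[9] deliver 2→3 → ∅
[10] crash(1) → N1(✗foll b7 [-])
[11] deliver 1→3 → ∅
[12] deliver 0→1 → ∅
[13] recover(1) → N1(foll b7 [-])
[14] crash(0) → N0(✗foll b7 [-])
[15] timeout(2) → N2(cand b10 [-])
[16] deliver 1→2 → ∅
[17] deliver 1→2 → ∅
[18] timeout(3) → N3(cand b15 [-])
[19] timeout(0) → ∅
[20] deliver 2→0 → ∅
[21] timeout(1) → N1(cand b9 [-])
[22] propose(3,'x') → ∅
[23] deliver 3→0 → ∅
[24] deliver 0→3 → ∅
[25] timeout(3) → N3(cand b19 [-])
[26] propose(3,'r') → ∅
[27] deliver 3→0 → ∅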